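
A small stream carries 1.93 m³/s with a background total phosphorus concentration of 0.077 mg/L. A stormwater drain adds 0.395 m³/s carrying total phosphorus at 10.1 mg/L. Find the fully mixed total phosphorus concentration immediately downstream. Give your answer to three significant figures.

1.78 mg/L

Conservation of mass: C = (1.930·0.07700 + 0.3950·10.10) / 2.325 = 4.138/2.325 = 1.780 mg/L.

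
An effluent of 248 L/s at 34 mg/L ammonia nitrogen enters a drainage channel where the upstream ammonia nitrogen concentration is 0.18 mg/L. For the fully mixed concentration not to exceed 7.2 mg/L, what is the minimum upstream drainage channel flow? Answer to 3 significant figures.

947 L/s

Set C_mix = 7.2: (Q·0.1800 + 248.0·34.00) / (Q + 248.0) = 7.2
→ Q = 248.0·(34.00 − 7.2)/(7.2 − 0.1800) = 946.8 L/s.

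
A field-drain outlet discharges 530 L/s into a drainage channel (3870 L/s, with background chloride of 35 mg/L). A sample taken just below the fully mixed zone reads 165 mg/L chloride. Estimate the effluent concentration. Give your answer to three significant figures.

Mass balance: 3870·35.00 + 530.0·Cₑ = 4400·165.0
→ Cₑ = (4400·165.0 − 3870·35.00) / 530.0 = 1114 mg/L.

1110 mg/L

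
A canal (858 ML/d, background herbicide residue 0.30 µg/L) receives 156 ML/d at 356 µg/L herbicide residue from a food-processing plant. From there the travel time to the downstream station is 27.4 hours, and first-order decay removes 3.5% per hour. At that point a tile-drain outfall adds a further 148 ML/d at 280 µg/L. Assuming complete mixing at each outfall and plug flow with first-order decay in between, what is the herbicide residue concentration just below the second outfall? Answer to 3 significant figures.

Mass balance: C = (858.0·0.3000 + 156.0·356.0) / 1014 = 55790/1014 = 55.02 µg/L; combined flow 1014 ML/d.
3.5%/h lost → k = −ln(1 − 0.035) = 0.03563 h⁻¹.
Decay over the reach: 55.02·exp(−kt) = 55.02·0.3767 = 20.73 µg/L.
At the second outfall, C = (1014·20.73 + 148.0·280.0) / (1014 + 148.0) = 53.75 µg/L.

53.8 µg/L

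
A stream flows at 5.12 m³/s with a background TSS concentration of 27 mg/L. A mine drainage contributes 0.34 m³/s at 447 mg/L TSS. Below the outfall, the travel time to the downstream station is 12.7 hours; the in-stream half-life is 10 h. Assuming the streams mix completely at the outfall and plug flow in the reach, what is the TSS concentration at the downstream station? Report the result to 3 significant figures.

Flow-weighted average: C = (5.120·27.00 + 0.3400·447.0) / 5.460 = 290.2/5.460 = 53.15 mg/L.
Half-life 10 h → k = ln 2 / 10 = 0.06931 h⁻¹ = 1.664 d⁻¹.
Applying C = C₀e^(−kt): 53.15 × 0.4147 = 22.04 mg/L.

22.0 mg/L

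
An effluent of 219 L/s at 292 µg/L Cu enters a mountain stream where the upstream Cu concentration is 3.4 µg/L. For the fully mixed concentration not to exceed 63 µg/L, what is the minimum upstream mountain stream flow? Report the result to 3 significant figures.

841 L/s

Set C_mix = 63: (Q·3.400 + 219.0·292.0) / (Q + 219.0) = 63
→ Q = 219.0·(292.0 − 63)/(63 − 3.400) = 841.5 L/s.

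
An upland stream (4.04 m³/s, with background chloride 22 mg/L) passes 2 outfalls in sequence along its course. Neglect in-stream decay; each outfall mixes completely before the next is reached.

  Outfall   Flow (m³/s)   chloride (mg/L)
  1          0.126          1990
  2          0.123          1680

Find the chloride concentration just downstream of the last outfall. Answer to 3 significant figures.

Outfall 1: combined Q = 4.166 m³/s; C = (4.040·22.00 + 0.1260·1990)/4.166 = 81.52 mg/L.
Outfall 2: combined Q = 4.289 m³/s; C = (4.166·81.52 + 0.1230·1680)/4.289 = 127.4 mg/L.

127 mg/L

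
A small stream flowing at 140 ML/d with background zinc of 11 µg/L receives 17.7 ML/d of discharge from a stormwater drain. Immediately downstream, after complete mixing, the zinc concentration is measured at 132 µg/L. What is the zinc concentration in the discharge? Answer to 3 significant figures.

Mass balance: 140.0·11.00 + 17.70·Cₑ = 157.7·132.0
→ Cₑ = (157.7·132.0 − 140.0·11.00) / 17.70 = 1089 µg/L.

1090 µg/L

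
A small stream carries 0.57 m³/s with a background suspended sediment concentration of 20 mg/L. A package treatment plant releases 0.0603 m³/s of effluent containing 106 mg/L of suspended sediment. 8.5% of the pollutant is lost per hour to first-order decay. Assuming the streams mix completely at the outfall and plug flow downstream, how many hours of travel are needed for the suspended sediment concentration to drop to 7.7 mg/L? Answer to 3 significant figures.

14.6 h

Mixed concentration C = ΣQC/ΣQ = (0.5700·20.00 + 0.06030·106.0) / 0.6303 = 17.79/0.6303 = 28.23 mg/L.
8.5%/h lost → k = −ln(1 − 0.085) = 0.08883 h⁻¹.
28.23·exp(−k·t) = 7.7 → t = ln(28.23/7.7)/k = 52650 s = 14.62 h.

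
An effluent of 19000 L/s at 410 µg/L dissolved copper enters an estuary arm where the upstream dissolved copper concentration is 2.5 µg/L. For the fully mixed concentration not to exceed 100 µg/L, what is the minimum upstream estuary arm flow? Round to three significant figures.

60400 L/s

Set C_mix = 100: (Q·2.500 + 19000·410.0) / (Q + 19000) = 100
→ Q = 19000·(410.0 − 100)/(100 − 2.500) = 60410 L/s.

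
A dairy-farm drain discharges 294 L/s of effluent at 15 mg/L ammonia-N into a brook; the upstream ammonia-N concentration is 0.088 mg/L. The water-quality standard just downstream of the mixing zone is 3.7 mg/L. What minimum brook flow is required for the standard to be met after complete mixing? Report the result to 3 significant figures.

920 L/s

Set C_mix = 3.7: (Q·0.08800 + 294.0·15.00) / (Q + 294.0) = 3.7
→ Q = 294.0·(15.00 − 3.7)/(3.7 − 0.08800) = 919.8 L/s.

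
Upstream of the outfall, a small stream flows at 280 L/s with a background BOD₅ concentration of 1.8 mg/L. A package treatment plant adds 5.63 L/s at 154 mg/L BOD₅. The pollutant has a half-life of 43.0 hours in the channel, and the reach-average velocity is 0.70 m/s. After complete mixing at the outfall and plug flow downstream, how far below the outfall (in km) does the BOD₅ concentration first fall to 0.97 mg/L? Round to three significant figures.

250 km

Flow-weighted average: C = (280.0·1.800 + 5.630·154.0) / 285.6 = 1371/285.6 = 4.800 mg/L.
Half-life 43.0 h → k = ln 2 / 43.0 = 0.01612 h⁻¹ = 0.3869 d⁻¹.
Set 4.800·exp(−k·t) = 0.97 → t = ln(4.800/0.97)/k = 357100 s = 99.20 h.
Distance = v·t = 0.70·357100 = 250000 m = 250.0 km.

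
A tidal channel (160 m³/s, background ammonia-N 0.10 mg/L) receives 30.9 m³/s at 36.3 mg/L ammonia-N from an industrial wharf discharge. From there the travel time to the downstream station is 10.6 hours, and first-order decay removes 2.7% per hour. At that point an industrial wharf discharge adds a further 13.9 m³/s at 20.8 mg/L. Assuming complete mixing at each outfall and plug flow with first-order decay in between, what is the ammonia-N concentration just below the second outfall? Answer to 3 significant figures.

5.57 mg/L

After mixing, C = (160.0·0.1000 + 30.90·36.30) / 190.9 = 1138/190.9 = 5.960 mg/L; combined flow 190.9 m³/s.
2.7%/h lost → k = −ln(1 − 0.027) = 0.02737 h⁻¹.
Applying C = C₀e^(−kt): 5.960 × 0.7482 = 4.459 mg/L.
Second outfall: C = (190.9·4.459 + 13.90·20.80)/204.8 = 5.568 mg/L.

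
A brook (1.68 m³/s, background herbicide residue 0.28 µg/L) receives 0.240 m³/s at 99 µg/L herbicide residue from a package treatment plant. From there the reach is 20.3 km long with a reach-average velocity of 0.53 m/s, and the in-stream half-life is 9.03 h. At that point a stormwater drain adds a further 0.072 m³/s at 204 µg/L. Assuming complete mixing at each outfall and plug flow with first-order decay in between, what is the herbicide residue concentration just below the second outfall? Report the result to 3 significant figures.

12.7 µg/L

After mixing, C = (1.680·0.2800 + 0.2400·99.00) / 1.920 = 24.23/1.920 = 12.62 µg/L; combined flow 1.920 m³/s.
Travel time t = 20.3·1000 / 0.53 = 38300 s = 10.64 h.
Half-life 9.03 h → k = ln 2 / 9.03 = 0.07676 h⁻¹ = 1.842 d⁻¹.
Decay over the reach: 12.62·exp(−kt) = 12.62·0.4419 = 5.577 µg/L.
Second outfall: C = (1.920·5.577 + 0.07200·204.0)/1.992 = 12.75 µg/L.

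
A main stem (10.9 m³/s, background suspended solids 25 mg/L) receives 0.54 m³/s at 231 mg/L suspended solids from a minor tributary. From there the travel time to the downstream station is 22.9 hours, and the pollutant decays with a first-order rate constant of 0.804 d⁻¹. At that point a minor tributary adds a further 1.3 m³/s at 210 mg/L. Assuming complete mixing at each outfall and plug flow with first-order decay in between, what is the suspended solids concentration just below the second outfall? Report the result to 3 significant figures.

35.9 mg/L

Mass balance: C = (10.90·25.00 + 0.5400·231.0) / 11.44 = 397.2/11.44 = 34.72 mg/L; combined flow 11.44 m³/s.
Applying C = C₀e^(−kt): 34.72 × 0.4643 = 16.12 mg/L.
Second outfall: C = (11.44·16.12 + 1.300·210.0)/12.74 = 35.91 mg/L.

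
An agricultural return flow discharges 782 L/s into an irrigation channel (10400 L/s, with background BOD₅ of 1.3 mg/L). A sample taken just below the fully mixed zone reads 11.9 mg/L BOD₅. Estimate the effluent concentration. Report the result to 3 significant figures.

Mass balance: 10400·1.300 + 782.0·Cₑ = 11180·11.90
→ Cₑ = (11180·11.90 − 10400·1.300) / 782.0 = 152.9 mg/L.

153 mg/L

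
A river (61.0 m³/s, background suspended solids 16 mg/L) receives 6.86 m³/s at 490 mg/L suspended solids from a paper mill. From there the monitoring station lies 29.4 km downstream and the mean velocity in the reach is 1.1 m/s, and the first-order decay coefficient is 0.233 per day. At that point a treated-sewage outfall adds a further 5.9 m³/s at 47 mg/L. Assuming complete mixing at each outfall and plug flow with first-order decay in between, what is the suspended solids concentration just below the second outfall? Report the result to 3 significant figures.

Flow-weighted average: C = (61.00·16.00 + 6.860·490.0) / 67.86 = 4337/67.86 = 63.92 mg/L; combined flow 67.86 m³/s.
Travel time t = 29.4·1000 / 1.1 = 26730 s = 7.424 h.
Decay over the reach: 63.92·exp(−kt) = 63.92·0.9305 = 59.47 mg/L.
At the second outfall, C = (67.86·59.47 + 5.900·47.00) / (67.86 + 5.900) = 58.47 mg/L.

58.5 mg/L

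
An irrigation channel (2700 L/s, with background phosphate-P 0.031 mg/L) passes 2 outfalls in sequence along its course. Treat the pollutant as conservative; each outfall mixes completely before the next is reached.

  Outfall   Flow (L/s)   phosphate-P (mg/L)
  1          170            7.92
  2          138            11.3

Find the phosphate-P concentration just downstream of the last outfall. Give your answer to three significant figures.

After outfall 1: Q = 2700 + 170.0 = 2870 L/s; C = (2700·0.03100 + 170.0·7.920)/2870 = 0.4983 mg/L.
After outfall 2: Q = 2870 + 138.0 = 3008 L/s; C = (2870·0.4983 + 138.0·11.30)/3008 = 0.9938 mg/L.

0.994 mg/L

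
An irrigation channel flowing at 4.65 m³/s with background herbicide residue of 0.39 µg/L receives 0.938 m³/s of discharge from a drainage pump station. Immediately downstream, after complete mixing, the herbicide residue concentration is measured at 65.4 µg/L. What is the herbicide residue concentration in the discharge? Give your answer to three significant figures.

388 µg/L

Mass balance: 4.650·0.3900 + 0.9380·Cₑ = 5.588·65.40
→ Cₑ = (5.588·65.40 − 4.650·0.3900) / 0.9380 = 387.7 µg/L.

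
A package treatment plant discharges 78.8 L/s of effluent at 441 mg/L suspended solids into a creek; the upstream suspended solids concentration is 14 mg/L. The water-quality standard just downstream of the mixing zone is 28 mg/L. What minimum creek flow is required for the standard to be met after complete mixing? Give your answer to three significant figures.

2320 L/s

Set C_mix = 28: (Q·14.00 + 78.80·441.0) / (Q + 78.80) = 28
→ Q = 78.80·(441.0 − 28)/(28 − 14.00) = 2325 L/s.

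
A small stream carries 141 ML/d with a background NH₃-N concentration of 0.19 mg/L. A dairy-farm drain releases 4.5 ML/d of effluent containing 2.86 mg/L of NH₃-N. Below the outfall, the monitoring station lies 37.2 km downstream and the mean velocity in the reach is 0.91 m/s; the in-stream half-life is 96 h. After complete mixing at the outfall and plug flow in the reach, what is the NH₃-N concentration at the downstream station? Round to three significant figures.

0.251 mg/L

After mixing, C = (141.0·0.1900 + 4.500·2.860) / 145.5 = 39.66/145.5 = 0.2726 mg/L.
Travel time t = 37.2·1000 / 0.91 = 40880 s = 11.36 h.
Half-life 96 h → k = ln 2 / 96 = 0.007220 h⁻¹ = 0.1733 d⁻¹.
First-order decay: C = 0.2726·exp(−k·t) = 0.2726·0.9213 = 0.2511 mg/L.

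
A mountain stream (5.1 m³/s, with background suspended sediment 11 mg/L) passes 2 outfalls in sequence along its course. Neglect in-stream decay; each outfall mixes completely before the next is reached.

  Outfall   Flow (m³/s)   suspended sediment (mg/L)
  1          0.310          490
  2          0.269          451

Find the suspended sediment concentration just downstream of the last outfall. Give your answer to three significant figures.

58.0 mg/L

Outfall 1: combined Q = 5.410 m³/s; C = (5.100·11.00 + 0.3100·490.0)/5.410 = 38.45 mg/L.
Outfall 2: combined Q = 5.679 m³/s; C = (5.410·38.45 + 0.2690·451.0)/5.679 = 57.99 mg/L.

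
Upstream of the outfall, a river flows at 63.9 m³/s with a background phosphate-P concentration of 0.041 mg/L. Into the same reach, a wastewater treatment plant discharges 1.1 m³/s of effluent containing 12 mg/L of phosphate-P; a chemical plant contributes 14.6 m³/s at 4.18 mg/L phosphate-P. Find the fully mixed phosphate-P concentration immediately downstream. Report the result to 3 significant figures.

Flow-weighted average: C = (63.90·0.04100 + 1.100·12.00 + 14.60·4.180) / 79.60 = 76.85/79.60 = 0.9654 mg/L.

0.965 mg/L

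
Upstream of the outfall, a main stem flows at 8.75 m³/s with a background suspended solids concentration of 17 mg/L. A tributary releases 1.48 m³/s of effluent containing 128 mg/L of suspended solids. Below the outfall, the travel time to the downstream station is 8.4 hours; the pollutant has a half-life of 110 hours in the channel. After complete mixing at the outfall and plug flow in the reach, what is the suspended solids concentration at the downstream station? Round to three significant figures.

31.4 mg/L

Mixed concentration C = ΣQC/ΣQ = (8.750·17.00 + 1.480·128.0) / 10.23 = 338.2/10.23 = 33.06 mg/L.
Half-life 110 h → k = ln 2 / 110 = 0.006301 h⁻¹ = 0.1512 d⁻¹.
Decay over the reach: 33.06·exp(−kt) = 33.06·0.9484 = 31.35 mg/L.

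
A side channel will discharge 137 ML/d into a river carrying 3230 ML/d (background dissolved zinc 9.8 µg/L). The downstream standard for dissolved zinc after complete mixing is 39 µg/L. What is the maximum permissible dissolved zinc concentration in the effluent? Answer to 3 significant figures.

727 µg/L

At the limit, (Qr·Cr + Qe·Cₑ)/(Qr + Qe) = 39:
Cₑ = (3367·39 − 3230·9.800) / 137.0 = 727.4 µg/L.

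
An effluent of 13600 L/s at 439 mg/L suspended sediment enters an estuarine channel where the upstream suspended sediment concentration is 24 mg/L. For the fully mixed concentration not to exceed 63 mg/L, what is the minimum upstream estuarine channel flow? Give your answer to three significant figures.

Set C_mix = 63: (Q·24.00 + 13600·439.0) / (Q + 13600) = 63
→ Q = 13600·(439.0 − 63)/(63 − 24.00) = 131100 L/s.

131000 L/s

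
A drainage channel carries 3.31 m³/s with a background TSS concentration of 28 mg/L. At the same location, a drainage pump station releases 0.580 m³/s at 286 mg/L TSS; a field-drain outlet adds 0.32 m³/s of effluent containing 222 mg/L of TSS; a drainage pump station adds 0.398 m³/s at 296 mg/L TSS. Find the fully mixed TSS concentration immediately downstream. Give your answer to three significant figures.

97.1 mg/L

Flow-weighted average: C = (3.310·28.00 + 0.5800·286.0 + 0.3200·222.0 + 0.3980·296.0) / 4.608 = 447.4/4.608 = 97.09 mg/L.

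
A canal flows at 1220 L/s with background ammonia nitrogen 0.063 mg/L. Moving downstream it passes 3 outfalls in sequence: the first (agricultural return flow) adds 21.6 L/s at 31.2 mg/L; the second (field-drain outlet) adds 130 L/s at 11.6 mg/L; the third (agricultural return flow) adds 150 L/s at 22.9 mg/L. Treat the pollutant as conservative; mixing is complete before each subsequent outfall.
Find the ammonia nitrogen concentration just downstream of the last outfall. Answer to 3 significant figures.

3.74 mg/L

Below outfall 1: Q → 1242 L/s, C = (1220·0.06300 + 21.60·31.20)/1242 = 0.6047 mg/L.
Below outfall 2: Q → 1372 L/s, C = (1242·0.6047 + 130.0·11.60)/1372 = 1.647 mg/L.
Below outfall 3: Q → 1522 L/s, C = (1372·1.647 + 150.0·22.90)/1522 = 3.742 mg/L.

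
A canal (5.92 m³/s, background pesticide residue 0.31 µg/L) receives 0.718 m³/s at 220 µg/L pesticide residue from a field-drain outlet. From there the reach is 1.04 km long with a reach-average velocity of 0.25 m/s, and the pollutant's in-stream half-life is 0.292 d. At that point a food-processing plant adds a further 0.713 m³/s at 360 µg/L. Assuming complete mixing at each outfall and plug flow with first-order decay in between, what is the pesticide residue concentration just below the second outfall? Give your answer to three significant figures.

Mass balance: C = (5.920·0.3100 + 0.7180·220.0) / 6.638 = 159.8/6.638 = 24.07 µg/L; combined flow 6.638 m³/s.
Travel time t = 1.04·1000 / 0.25 = 4160 s = 1.156 h.
Half-life 0.292 d → k = ln 2 / 0.292 = 2.374 d⁻¹.
Applying C = C₀e^(−kt): 24.07 × 0.8920 = 21.47 µg/L.
Second outfall: C = (6.638·21.47 + 0.7130·360.0)/7.351 = 54.31 µg/L.

54.3 µg/L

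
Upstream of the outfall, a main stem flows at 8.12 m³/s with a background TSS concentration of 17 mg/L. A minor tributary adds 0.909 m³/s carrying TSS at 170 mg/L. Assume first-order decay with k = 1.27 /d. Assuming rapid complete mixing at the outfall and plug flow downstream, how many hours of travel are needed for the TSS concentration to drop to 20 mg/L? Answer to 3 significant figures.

Flow-weighted average: C = (8.120·17.00 + 0.9090·170.0) / 9.029 = 292.6/9.029 = 32.40 mg/L.
32.40·exp(−k·t) = 20 → t = ln(32.40/20)/k = 32830 s = 9.119 h.

9.12 h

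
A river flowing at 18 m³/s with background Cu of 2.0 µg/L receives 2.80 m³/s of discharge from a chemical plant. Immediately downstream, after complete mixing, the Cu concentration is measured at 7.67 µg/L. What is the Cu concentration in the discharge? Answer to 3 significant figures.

44.1 µg/L

Mass balance: 18.00·2.000 + 2.800·Cₑ = 20.80·7.670
→ Cₑ = (20.80·7.670 − 18.00·2.000) / 2.800 = 44.12 µg/L.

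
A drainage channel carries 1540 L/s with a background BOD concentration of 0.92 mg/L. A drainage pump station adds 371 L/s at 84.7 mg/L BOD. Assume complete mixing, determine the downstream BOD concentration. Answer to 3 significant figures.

17.2 mg/L

Mass balance: C = (1540·0.9200 + 371.0·84.70) / 1911 = 32840/1911 = 17.18 mg/L.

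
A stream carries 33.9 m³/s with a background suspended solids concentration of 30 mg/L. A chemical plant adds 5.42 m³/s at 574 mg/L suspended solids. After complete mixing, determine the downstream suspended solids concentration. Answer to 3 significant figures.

Flow-weighted average: C = (33.90·30.00 + 5.420·574.0) / 39.32 = 4128/39.32 = 105.0 mg/L.

105 mg/L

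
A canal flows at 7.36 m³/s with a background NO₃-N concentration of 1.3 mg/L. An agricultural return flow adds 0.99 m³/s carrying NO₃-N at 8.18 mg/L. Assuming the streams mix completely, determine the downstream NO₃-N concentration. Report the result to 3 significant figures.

2.12 mg/L

Mixed concentration C = ΣQC/ΣQ = (7.360·1.300 + 0.9900·8.180) / 8.350 = 17.67/8.350 = 2.116 mg/L.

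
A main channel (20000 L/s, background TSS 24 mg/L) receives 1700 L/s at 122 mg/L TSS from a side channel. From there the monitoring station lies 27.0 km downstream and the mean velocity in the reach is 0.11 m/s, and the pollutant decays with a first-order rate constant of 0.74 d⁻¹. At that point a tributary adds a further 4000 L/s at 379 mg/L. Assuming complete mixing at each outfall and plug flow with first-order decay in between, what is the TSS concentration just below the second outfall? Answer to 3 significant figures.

After mixing, C = (20000·24.00 + 1700·122.0) / 21700 = 687400/21700 = 31.68 mg/L; combined flow 21700 L/s.
Travel time t = 27.0·1000 / 0.11 = 245500 s = 68.18 h.
Applying C = C₀e^(−kt): 31.68 × 0.1222 = 3.870 mg/L.
Second outfall: C = (21700·3.870 + 4000·379.0)/25700 = 62.26 mg/L.

62.3 mg/L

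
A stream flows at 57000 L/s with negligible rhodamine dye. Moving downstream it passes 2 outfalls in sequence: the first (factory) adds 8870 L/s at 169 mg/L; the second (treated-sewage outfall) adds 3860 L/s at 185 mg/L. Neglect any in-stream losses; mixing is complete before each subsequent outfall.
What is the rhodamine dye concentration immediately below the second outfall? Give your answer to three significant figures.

31.7 mg/L

Below outfall 1: Q → 65870 L/s, C = (57000·0 + 8870·169.0)/65870 = 22.76 mg/L.
Below outfall 2: Q → 69730 L/s, C = (65870·22.76 + 3860·185.0)/69730 = 31.74 mg/L.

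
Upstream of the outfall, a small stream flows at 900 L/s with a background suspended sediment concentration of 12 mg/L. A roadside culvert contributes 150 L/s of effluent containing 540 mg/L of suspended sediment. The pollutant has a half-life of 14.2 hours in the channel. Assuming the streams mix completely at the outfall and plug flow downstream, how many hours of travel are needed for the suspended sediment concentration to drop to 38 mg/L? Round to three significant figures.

17.1 h

Mass balance: C = (900.0·12.00 + 150.0·540.0) / 1050 = 91800/1050 = 87.43 mg/L.
Half-life 14.2 h → k = ln 2 / 14.2 = 0.04881 h⁻¹ = 1.172 d⁻¹.
87.43·exp(−k·t) = 38 → t = ln(87.43/38)/k = 61450 s = 17.07 h.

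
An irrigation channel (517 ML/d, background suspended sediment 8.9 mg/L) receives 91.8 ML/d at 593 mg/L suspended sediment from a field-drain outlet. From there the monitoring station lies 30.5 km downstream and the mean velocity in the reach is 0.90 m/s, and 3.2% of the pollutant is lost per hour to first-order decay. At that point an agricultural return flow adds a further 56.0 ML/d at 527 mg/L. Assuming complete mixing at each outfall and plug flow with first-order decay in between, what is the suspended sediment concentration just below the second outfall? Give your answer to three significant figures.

110 mg/L

After mixing, C = (517.0·8.900 + 91.80·593.0) / 608.8 = 59040/608.8 = 96.98 mg/L; combined flow 608.8 ML/d.
Travel time t = 30.5·1000 / 0.90 = 33890 s = 9.414 h.
3.2%/h lost → k = −ln(1 − 0.032) = 0.03252 h⁻¹.
After decay, C = 96.98 × e^(−kt) = 96.98 × 0.7363 = 71.40 mg/L.
Second outfall: C = (608.8·71.40 + 56.00·527.0)/664.8 = 109.8 mg/L.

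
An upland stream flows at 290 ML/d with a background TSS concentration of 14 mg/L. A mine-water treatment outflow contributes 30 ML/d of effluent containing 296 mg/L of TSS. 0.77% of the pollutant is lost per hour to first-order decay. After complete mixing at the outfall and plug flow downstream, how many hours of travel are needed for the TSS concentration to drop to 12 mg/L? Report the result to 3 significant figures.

157 h

After mixing, C = (290.0·14.00 + 30.00·296.0) / 320.0 = 12940/320.0 = 40.44 mg/L.
0.77%/h lost → k = −ln(1 − 0.0077) = 0.007730 h⁻¹.
40.44·exp(−k·t) = 12 → t = ln(40.44/12)/k = 565800 s = 157.2 h.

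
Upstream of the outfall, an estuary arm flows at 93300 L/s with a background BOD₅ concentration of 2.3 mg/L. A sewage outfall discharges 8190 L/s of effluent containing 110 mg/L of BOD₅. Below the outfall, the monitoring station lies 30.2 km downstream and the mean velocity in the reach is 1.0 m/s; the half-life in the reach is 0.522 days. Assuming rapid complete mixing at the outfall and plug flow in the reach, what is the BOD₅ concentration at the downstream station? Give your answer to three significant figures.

After mixing, C = (93300·2.300 + 8190·110.0) / 101500 = 1115000/101500 = 10.99 mg/L.
Travel time t = 30.2·1000 / 1.0 = 30200 s = 8.389 h.
Half-life 0.522 d → k = ln 2 / 0.522 = 1.328 d⁻¹.
Decay over the reach: 10.99·exp(−kt) = 10.99·0.6287 = 6.910 mg/L.

6.91 mg/L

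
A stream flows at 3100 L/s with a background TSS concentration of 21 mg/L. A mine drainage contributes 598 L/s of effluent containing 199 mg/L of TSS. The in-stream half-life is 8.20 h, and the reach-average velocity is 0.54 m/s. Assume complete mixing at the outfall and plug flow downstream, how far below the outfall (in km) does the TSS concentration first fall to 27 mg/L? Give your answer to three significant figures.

14.1 km

Flow-weighted average: C = (3100·21.00 + 598.0·199.0) / 3698 = 184100/3698 = 49.78 mg/L.
Half-life 8.20 h → k = ln 2 / 8.20 = 0.08453 h⁻¹ = 2.029 d⁻¹.
Set 49.78·exp(−k·t) = 27 → t = ln(49.78/27)/k = 26060 s = 7.238 h.
Distance = v·t = 0.54·26060 = 14070 m = 14.07 km.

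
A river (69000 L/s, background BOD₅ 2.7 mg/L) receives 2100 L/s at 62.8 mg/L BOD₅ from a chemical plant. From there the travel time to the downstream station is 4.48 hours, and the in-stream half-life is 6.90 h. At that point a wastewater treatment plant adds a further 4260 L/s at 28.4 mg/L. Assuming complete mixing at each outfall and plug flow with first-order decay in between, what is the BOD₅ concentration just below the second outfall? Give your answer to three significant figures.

4.30 mg/L

After mixing, C = (69000·2.700 + 2100·62.80) / 71100 = 318200/71100 = 4.475 mg/L; combined flow 71100 L/s.
Half-life 6.90 h → k = ln 2 / 6.90 = 0.1005 h⁻¹ = 2.411 d⁻¹.
First-order decay: C = 4.475·exp(−k·t) = 4.475·0.6376 = 2.853 mg/L.
At the second outfall, C = (71100·2.853 + 4260·28.40) / (71100 + 4260) = 4.297 mg/L.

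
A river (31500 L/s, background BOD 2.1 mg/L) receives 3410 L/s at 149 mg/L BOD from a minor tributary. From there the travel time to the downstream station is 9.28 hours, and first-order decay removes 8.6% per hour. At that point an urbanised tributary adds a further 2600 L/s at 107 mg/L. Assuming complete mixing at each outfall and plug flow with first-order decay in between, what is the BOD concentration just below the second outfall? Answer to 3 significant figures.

Mixed concentration C = ΣQC/ΣQ = (31500·2.100 + 3410·149.0) / 34910 = 574200/34910 = 16.45 mg/L; combined flow 34910 L/s.
8.6%/h lost → k = −ln(1 − 0.086) = 0.08992 h⁻¹.
Applying C = C₀e^(−kt): 16.45 × 0.4341 = 7.140 mg/L.
Second outfall: C = (34910·7.140 + 2600·107.0)/37510 = 14.06 mg/L.

14.1 mg/L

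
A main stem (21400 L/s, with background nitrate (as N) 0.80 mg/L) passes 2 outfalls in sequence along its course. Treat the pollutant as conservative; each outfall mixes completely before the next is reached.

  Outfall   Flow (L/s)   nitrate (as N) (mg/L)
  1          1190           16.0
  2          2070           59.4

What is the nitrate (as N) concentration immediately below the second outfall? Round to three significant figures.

Outfall 1: combined Q = 22590 L/s; C = (21400·0.8000 + 1190·16.00)/22590 = 1.601 mg/L.
Outfall 2: combined Q = 24660 L/s; C = (22590·1.601 + 2070·59.40)/24660 = 6.452 mg/L.

6.45 mg/L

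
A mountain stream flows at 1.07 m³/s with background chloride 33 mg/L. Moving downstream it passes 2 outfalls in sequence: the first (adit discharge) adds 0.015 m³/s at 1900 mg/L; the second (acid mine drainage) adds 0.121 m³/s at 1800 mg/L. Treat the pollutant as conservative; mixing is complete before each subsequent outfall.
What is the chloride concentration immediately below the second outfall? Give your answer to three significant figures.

234 mg/L

Outfall 1: combined Q = 1.085 m³/s; C = (1.070·33.00 + 0.01500·1900)/1.085 = 58.81 mg/L.
Outfall 2: combined Q = 1.206 m³/s; C = (1.085·58.81 + 0.1210·1800)/1.206 = 233.5 mg/L.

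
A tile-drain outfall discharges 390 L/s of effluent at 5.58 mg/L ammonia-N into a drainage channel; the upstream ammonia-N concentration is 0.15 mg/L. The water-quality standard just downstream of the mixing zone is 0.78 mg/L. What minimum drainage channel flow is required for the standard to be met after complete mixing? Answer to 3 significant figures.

Set C_mix = 0.78: (Q·0.1500 + 390.0·5.580) / (Q + 390.0) = 0.78
→ Q = 390.0·(5.580 − 0.78)/(0.78 − 0.1500) = 2971 L/s.

2970 L/s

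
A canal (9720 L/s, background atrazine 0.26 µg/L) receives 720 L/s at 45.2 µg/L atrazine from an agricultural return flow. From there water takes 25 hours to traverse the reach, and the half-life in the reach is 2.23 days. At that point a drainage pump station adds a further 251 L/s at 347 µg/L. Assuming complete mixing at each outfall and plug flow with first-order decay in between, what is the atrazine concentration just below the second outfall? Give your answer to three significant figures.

Mixed concentration C = ΣQC/ΣQ = (9720·0.2600 + 720.0·45.20) / 10440 = 35070/10440 = 3.359 µg/L; combined flow 10440 L/s.
Half-life 2.23 d → k = ln 2 / 2.23 = 0.3108 d⁻¹.
After decay, C = 3.359 × e^(−kt) = 3.359 × 0.7234 = 2.430 µg/L.
Second outfall: C = (10440·2.430 + 251.0·347.0)/10690 = 10.52 µg/L.

10.5 µg/L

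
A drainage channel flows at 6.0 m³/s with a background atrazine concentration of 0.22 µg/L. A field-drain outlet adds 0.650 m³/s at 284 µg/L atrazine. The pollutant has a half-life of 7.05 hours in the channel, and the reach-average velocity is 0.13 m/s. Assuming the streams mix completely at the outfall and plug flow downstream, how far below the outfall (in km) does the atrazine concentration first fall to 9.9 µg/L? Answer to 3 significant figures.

After mixing, C = (6.000·0.2200 + 0.6500·284.0) / 6.650 = 185.9/6.650 = 27.96 µg/L.
Half-life 7.05 h → k = ln 2 / 7.05 = 0.09832 h⁻¹ = 2.360 d⁻¹.
Set 27.96·exp(−k·t) = 9.9 → t = ln(27.96/9.9)/k = 38010 s = 10.56 h.
Distance = v·t = 0.13·38010 = 4942 m = 4.942 km.

4.94 km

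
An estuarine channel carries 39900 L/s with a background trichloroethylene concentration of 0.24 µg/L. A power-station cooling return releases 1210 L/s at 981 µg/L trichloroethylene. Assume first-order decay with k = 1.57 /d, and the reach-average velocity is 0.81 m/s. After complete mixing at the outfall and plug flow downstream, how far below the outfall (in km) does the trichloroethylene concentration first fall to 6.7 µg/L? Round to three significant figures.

65.5 km

Conservation of mass: C = (39900·0.2400 + 1210·981.0) / 41110 = 1197000/41110 = 29.11 µg/L.
Set 29.11·exp(−k·t) = 6.7 → t = ln(29.11/6.7)/k = 80830 s = 22.45 h.
Distance = v·t = 0.81·80830 = 65480 m = 65.48 km.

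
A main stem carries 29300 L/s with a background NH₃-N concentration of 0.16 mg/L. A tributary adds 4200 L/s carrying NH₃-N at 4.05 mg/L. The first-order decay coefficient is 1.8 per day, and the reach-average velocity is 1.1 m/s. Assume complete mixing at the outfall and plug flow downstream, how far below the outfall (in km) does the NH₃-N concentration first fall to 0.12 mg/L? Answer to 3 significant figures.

After mixing, C = (29300·0.1600 + 4200·4.050) / 33500 = 21700/33500 = 0.6477 mg/L.
Set 0.6477·exp(−k·t) = 0.12 → t = ln(0.6477/0.12)/k = 80930 s = 22.48 h.
Distance = v·t = 1.1·80930 = 89020 m = 89.02 km.

89.0 km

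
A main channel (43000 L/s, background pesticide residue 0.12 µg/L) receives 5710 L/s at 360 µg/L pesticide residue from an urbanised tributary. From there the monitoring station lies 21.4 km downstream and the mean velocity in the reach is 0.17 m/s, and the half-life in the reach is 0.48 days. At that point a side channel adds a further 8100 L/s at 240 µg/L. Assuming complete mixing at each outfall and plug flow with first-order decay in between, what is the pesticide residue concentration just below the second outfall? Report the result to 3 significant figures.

After mixing, C = (43000·0.1200 + 5710·360.0) / 48710 = 2061000/48710 = 42.31 µg/L; combined flow 48710 L/s.
Travel time t = 21.4·1000 / 0.17 = 125900 s = 34.97 h.
Half-life 0.48 d → k = ln 2 / 0.48 = 1.444 d⁻¹.
After decay, C = 42.31 × e^(−kt) = 42.31 × 0.1220 = 5.160 µg/L.
Second outfall: C = (48710·5.160 + 8100·240.0)/56810 = 38.64 µg/L.

38.6 µg/L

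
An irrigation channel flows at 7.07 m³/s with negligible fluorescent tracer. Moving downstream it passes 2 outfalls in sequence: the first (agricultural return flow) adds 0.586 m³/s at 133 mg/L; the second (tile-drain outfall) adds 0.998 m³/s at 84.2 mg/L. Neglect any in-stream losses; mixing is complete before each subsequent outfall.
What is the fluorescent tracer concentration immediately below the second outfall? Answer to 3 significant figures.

18.7 mg/L

Below outfall 1: Q → 7.656 m³/s, C = (7.070·0 + 0.5860·133.0)/7.656 = 10.18 mg/L.
Below outfall 2: Q → 8.654 m³/s, C = (7.656·10.18 + 0.9980·84.20)/8.654 = 18.72 mg/L.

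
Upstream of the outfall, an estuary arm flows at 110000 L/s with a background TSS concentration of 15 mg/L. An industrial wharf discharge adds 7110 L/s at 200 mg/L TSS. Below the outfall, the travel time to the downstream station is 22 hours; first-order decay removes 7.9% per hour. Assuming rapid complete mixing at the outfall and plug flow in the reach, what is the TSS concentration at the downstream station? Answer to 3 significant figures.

Flow-weighted average: C = (110000·15.00 + 7110·200.0) / 117100 = 3072000/117100 = 26.23 mg/L.
7.9%/h lost → k = −ln(1 − 0.079) = 0.08230 h⁻¹.
First-order decay: C = 26.23·exp(−k·t) = 26.23·0.1636 = 4.291 mg/L.

4.29 mg/L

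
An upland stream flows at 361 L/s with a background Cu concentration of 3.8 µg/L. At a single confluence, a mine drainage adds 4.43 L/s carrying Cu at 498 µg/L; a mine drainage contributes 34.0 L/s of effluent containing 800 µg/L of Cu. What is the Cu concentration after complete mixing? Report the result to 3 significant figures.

77.1 µg/L

Conservation of mass: C = (361.0·3.800 + 4.430·498.0 + 34.00·800.0) / 399.4 = 30780/399.4 = 77.05 µg/L.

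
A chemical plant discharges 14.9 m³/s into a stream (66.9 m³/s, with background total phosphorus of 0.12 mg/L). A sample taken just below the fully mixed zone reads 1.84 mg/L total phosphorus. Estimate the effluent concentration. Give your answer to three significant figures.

Mass balance: 66.90·0.1200 + 14.90·Cₑ = 81.80·1.840
→ Cₑ = (81.80·1.840 − 66.90·0.1200) / 14.90 = 9.563 mg/L.

9.56 mg/L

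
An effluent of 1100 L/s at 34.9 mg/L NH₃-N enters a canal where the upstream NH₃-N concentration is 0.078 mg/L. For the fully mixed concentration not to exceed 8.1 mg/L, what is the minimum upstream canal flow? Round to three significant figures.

3670 L/s

Set C_mix = 8.1: (Q·0.07800 + 1100·34.90) / (Q + 1100) = 8.1
→ Q = 1100·(34.90 − 8.1)/(8.1 − 0.07800) = 3675 L/s.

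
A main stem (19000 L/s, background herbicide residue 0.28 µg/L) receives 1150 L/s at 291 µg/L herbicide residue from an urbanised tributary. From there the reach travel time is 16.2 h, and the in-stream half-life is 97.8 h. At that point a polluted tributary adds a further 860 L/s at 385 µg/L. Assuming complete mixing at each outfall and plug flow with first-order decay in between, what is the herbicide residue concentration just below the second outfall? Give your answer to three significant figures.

Conservation of mass: C = (19000·0.2800 + 1150·291.0) / 20150 = 340000/20150 = 16.87 µg/L; combined flow 20150 L/s.
Half-life 97.8 h → k = ln 2 / 97.8 = 0.007087 h⁻¹ = 0.1701 d⁻¹.
Decay over the reach: 16.87·exp(−kt) = 16.87·0.8915 = 15.04 µg/L.
Second outfall: C = (20150·15.04 + 860.0·385.0)/21010 = 30.19 µg/L.

30.2 µg/L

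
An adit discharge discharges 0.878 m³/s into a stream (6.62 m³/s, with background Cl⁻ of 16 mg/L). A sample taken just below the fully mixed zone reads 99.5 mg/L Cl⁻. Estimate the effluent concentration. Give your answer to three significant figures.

Mass balance: 6.620·16.00 + 0.8780·Cₑ = 7.498·99.50
→ Cₑ = (7.498·99.50 − 6.620·16.00) / 0.8780 = 729.1 mg/L.

729 mg/L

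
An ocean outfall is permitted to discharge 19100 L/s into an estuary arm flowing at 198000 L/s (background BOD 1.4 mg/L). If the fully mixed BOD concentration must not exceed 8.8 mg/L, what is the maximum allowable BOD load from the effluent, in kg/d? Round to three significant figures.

141000 kg/d

Mass balance at the limit: 198000·1.400 + 19100·Cₑ = 217100·8.8 → Cₑ = 85.51 mg/L.
19100 L/s = 19.10 m³/s. Load = 19.10 m³/s × 85.51 g/m³ × 86 400 s/d = 141100 kg/d.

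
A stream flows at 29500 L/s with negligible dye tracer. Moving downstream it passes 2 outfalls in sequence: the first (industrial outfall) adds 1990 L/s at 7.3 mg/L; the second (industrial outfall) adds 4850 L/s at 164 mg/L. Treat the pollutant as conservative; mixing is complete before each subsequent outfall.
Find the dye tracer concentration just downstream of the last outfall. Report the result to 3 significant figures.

22.3 mg/L

Outfall 1: combined Q = 31490 L/s; C = (29500·0 + 1990·7.300)/31490 = 0.4613 mg/L.
Outfall 2: combined Q = 36340 L/s; C = (31490·0.4613 + 4850·164.0)/36340 = 22.29 mg/L.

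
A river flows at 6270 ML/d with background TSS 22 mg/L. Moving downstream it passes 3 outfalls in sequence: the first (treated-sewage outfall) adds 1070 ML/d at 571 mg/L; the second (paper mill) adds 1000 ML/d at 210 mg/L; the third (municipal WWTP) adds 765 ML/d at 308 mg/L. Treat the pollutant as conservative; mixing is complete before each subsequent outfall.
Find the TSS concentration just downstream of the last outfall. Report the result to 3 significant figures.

After outfall 1: Q = 6270 + 1070 = 7340 ML/d; C = (6270·22.00 + 1070·571.0)/7340 = 102.0 mg/L.
After outfall 2: Q = 7340 + 1000 = 8340 ML/d; C = (7340·102.0 + 1000·210.0)/8340 = 115.0 mg/L.
After outfall 3: Q = 8340 + 765.0 = 9105 ML/d; C = (8340·115.0 + 765.0·308.0)/9105 = 131.2 mg/L.

131 mg/L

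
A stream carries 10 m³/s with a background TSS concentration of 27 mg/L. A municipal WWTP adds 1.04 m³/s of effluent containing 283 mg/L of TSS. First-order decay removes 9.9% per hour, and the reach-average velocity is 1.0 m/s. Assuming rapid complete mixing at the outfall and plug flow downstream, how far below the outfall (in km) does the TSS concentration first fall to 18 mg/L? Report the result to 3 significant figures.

36.0 km

Flow-weighted average: C = (10.00·27.00 + 1.040·283.0) / 11.04 = 564.3/11.04 = 51.12 mg/L.
9.9%/h lost → k = −ln(1 − 0.099) = 0.1043 h⁻¹.
Set 51.12·exp(−k·t) = 18 → t = ln(51.12/18)/k = 36040 s = 10.01 h.
Distance = v·t = 1.0·36040 = 36040 m = 36.04 km.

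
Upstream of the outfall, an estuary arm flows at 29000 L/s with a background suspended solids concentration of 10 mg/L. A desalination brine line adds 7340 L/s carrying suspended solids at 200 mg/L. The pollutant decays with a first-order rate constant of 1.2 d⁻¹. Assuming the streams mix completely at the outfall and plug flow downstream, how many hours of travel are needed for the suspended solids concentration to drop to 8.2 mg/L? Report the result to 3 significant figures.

35.5 h

Mixed concentration C = ΣQC/ΣQ = (29000·10.00 + 7340·200.0) / 36340 = 1758000/36340 = 48.38 mg/L.
48.38·exp(−k·t) = 8.2 → t = ln(48.38/8.2)/k = 127800 s = 35.50 h.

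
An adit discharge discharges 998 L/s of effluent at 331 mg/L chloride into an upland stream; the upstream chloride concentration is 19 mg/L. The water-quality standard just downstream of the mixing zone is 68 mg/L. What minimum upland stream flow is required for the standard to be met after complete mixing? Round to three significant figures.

5360 L/s

Set C_mix = 68: (Q·19.00 + 998.0·331.0) / (Q + 998.0) = 68
→ Q = 998.0·(331.0 − 68)/(68 − 19.00) = 5357 L/s.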